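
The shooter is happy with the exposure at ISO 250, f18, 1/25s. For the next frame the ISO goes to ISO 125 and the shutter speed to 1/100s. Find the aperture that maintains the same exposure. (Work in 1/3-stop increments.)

f/6.3

ISO: 250 → 200 → 160 → 125 — 1 stop dropped (darker).
Shutter speed: 1/25 → 1/30 → 1/40 → 1/50 → 1/60 → 1/80 → 1/100 — 2 stops shorter (darker).
Net change so far: 3 stops darker. Offset with the aperture: f/18 → f/16 → f/14 → f/13 → f/11 → f/10 → f/9 → f/8 → f/7.1 → f/6.3.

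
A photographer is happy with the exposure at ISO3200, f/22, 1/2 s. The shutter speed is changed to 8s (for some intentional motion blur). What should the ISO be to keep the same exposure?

Shutter speed: 1/2 → 1 → 2 → 4 → 8 — 4 stops slower (brighter).
Need 4 stops darker from the ISO: 3200 → 1600 → 800 → 400 → 200.

ISO 200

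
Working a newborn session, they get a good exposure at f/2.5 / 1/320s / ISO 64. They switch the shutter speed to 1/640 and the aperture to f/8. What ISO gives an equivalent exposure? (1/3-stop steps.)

ISO 1250

Shutter speed: 1/320 → 1/400 → 1/500 → 1/640 — 1 stop faster (darker).
Aperture: f/2.5 → f/2.8 → f/3.2 → f/3.5 → f/4 → f/4.5 → f/5 → f/5.6 → f/6.3 → f/7.1 → f/8 — 3 1/3 stops smaller aperture (darker).
Net change so far: 4 1/3 stops darker. Offset with the ISO: 64 → 80 → 100 → 125 → 160 → 200 → 250 → 320 → 400 → 500 → 640 → 800 → 1000 → 1250.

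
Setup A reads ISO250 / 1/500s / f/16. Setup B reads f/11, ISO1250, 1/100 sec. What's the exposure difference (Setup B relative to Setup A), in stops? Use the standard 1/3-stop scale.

Aperture: f/16 → f/14 → f/13 → f/11 — 1 stop wider (brighter).
Shutter speed: 1/500 → 1/400 → 1/320 → 1/250 → 1/200 → 1/160 → 1/125 → 1/100 — 2 1/3 stops longer (brighter).
ISO: 250 → 320 → 400 → 500 → 640 → 800 → 1000 → 1250 — 2 1/3 stops raised (brighter).
Net: +1 +2 1/3 +2 1/3 = +5 2/3 stops.

5 2/3 stops brighter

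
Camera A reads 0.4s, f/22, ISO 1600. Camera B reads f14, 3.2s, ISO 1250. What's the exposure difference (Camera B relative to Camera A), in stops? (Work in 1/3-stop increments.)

Aperture: f/22 → f/20 → f/18 → f/16 → f/14 — 1 1/3 stops larger aperture (brighter).
Shutter speed: 0.4 → 0.5 → 0.6 → 0.8 → 1 → 1.3 → 1.6 → 2 → 2.5 → 3.2 — 3 stops longer (brighter).
ISO: 1600 → 1250 — 1/3 stop lower (darker).
Net: +1 1/3 +3 −1/3 = +4 stops.

4 stops brighter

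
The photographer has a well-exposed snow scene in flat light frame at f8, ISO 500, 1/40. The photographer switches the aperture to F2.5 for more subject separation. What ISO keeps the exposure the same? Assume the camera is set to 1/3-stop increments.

ISO 50

Aperture: f/8 → f/7.1 → f/6.3 → f/5.6 → f/5 → f/4.5 → f/4 → f/3.5 → f/3.2 → f/2.8 → f/2.5 — 3 1/3 stops opened up (brighter).
Need 3 1/3 stops darker from the ISO: 500 → 400 → 320 → 250 → 200 → 160 → 125 → 100 → 80 → 64 → 50.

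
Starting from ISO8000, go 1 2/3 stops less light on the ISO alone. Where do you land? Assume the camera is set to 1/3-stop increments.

ISO: 8000 → 6400 → 5000 → 4000 → 3200 → 2500 — 1 2/3 stops dropped (darker).

ISO 2500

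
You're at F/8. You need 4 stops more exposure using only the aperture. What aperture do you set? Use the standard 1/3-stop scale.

Aperture: f/8 → f/7.1 → f/6.3 → f/5.6 → f/5 → f/4.5 → f/4 → f/3.5 → f/3.2 → f/2.8 → f/2.5 → f/2.2 → f/2 — 4 stops larger aperture (brighter).

f/2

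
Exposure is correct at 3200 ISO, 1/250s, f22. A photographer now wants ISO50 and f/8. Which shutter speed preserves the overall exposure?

1/30s

ISO: 3200 → 1600 → 800 → 400 → 200 → 100 → 50 — 6 stops lower (darker).
Aperture: f/22 → f/16 → f/11 → f/8 — 3 stops wider (brighter).
Net change so far: 3 stops darker. Offset with the shutter speed: 1/250 → 1/125 → 1/60 → 1/30.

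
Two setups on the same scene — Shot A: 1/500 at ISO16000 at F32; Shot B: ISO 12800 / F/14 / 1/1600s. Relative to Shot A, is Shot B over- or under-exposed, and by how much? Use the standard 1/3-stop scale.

Aperture: f/32 → f/29 → f/25 → f/22 → f/20 → f/18 → f/16 → f/14 — 2 1/3 stops wider (brighter).
Shutter speed: 1/500 → 1/640 → 1/800 → 1/1000 → 1/1250 → 1/1600 — 1 2/3 stops faster (darker).
ISO: 16000 → 12800 — 1/3 stop lower (darker).
Net: +2 1/3 −1 2/3 −1/3 = +1/3 stops.

1/3 stop brighter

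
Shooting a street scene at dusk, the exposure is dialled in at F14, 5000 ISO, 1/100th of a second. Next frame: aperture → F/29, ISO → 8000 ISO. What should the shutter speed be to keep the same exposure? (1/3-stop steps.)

1/40s

Aperture: f/14 → f/16 → f/18 → f/20 → f/22 → f/25 → f/29 — 2 stops smaller aperture (darker).
ISO: 5000 → 6400 → 8000 — 2/3 stop raised (brighter).
Net change so far: 1 1/3 stops darker. Offset with the shutter speed: 1/100 → 1/80 → 1/60 → 1/50 → 1/40.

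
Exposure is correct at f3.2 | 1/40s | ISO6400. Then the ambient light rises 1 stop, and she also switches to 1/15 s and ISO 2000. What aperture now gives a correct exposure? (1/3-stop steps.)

Scene light: 1 stop brighter.
Shutter speed: 1/40 → 1/30 → 1/25 → 1/20 → 1/15 — 1 1/3 stops longer (brighter).
ISO: 6400 → 5000 → 4000 → 3200 → 2500 → 2000 — 1 2/3 stops lower (darker).
Net so far: 2/3 stop brighter. Aperture: f/3.2 → f/3.5 → f/4.

f/4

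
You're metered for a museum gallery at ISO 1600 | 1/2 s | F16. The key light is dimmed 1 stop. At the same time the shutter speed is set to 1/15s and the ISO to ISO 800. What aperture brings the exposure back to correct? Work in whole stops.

Scene light: 1 stop darker.
Shutter speed: 1/2 → 1/4 → 1/8 → 1/15 — 3 stops faster (darker).
ISO: 1600 → 800 — 1 stop lower (darker).
Net so far: 5 stops darker. Aperture: f/16 → f/11 → f/8 → f/5.6 → f/4 → f/2.8.

f/2.8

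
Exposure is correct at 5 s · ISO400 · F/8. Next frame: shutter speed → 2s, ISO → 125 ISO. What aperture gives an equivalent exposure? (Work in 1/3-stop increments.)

f/2.8

Shutter speed: 5 → 4 → 3.2 → 2.5 → 2 — 1 1/3 stops shorter (darker).
ISO: 400 → 320 → 250 → 200 → 160 → 125 — 1 2/3 stops lower (darker).
Net change so far: 3 stops darker. Offset with the aperture: f/8 → f/7.1 → f/6.3 → f/5.6 → f/5 → f/4.5 → f/4 → f/3.5 → f/3.2 → f/2.8.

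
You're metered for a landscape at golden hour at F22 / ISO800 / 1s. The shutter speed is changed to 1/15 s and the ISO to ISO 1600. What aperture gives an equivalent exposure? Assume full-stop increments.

Shutter speed: 1 → 1/2 → 1/4 → 1/8 → 1/15 — 4 stops shorter (darker).
ISO: 800 → 1600 — 1 stop higher (brighter).
Net change so far: 3 stops darker. Offset with the aperture: f/22 → f/16 → f/11 → f/8.

f/8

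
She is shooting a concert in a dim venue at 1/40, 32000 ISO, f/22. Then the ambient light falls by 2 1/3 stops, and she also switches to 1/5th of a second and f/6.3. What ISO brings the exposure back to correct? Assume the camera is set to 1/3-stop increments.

ISO 1600

Scene light: 2 1/3 stops darker.
Shutter speed: 1/40 → 1/30 → 1/25 → 1/20 → 1/15 → 1/13 → 1/10 → 1/8 → 1/6 → 1/5 — 3 stops slower (brighter).
Aperture: f/22 → f/20 → f/18 → f/16 → f/14 → f/13 → f/11 → f/10 → f/9 → f/8 → f/7.1 → f/6.3 — 3 2/3 stops wider (brighter).
Net so far: 4 1/3 stops brighter. ISO: 32000 → 25600 → 20000 → 16000 → 12800 → 10000 → 8000 → 6400 → 5000 → 4000 → 3200 → 2500 → 2000 → 1600.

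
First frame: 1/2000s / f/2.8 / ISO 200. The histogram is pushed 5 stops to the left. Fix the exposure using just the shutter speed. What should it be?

1/60s

Underexposed by 5 stops → need 5 stops brighter.
Shutter speed: 1/2000 → 1/1000 → 1/500 → 1/250 → 1/125 → 1/60.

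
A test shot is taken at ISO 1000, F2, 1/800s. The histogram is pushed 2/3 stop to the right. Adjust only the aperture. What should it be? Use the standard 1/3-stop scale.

Overexposed by 2/3 stop → need 2/3 stop darker.
Aperture: f/2 → f/2.2 → f/2.5.

f/2.5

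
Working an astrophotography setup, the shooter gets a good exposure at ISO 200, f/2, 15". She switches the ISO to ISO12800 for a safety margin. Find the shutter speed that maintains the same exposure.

1/4s

ISO: 200 → 400 → 800 → 1600 → 3200 → 6400 → 12800 — 6 stops higher (brighter).
Need 6 stops darker from the shutter speed: 15 → 8 → 4 → 2 → 1 → 1/2 → 1/4.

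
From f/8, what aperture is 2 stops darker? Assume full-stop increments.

f/16

Aperture: f/8 → f/11 → f/16 — 2 stops stopped down (darker).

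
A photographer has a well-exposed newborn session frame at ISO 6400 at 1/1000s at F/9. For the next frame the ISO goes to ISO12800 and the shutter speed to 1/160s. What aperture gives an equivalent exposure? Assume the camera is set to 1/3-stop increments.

f/32

ISO: 6400 → 8000 → 10000 → 12800 — 1 stop raised (brighter).
Shutter speed: 1/1000 → 1/800 → 1/640 → 1/500 → 1/400 → 1/320 → 1/250 → 1/200 → 1/160 — 2 2/3 stops slower (brighter).
Net change so far: 3 2/3 stops brighter. Offset with the aperture: f/9 → f/10 → f/11 → f/13 → f/14 → f/16 → f/18 → f/20 → f/22 → f/25 → f/29 → f/32.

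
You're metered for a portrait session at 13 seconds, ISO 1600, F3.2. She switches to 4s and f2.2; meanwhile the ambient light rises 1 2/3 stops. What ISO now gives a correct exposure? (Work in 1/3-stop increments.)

Scene light: 1 2/3 stops brighter.
Shutter speed: 13 → 10 → 8 → 6 → 5 → 4 — 1 2/3 stops shorter (darker).
Aperture: f/3.2 → f/2.8 → f/2.5 → f/2.2 — 1 stop larger aperture (brighter).
Net so far: 1 stop brighter. ISO: 1600 → 1250 → 1000 → 800.

ISO 800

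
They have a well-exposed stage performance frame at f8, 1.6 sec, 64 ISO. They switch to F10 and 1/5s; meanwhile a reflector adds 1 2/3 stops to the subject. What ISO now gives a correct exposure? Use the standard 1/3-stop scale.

Scene light: 1 2/3 stops brighter.
Aperture: f/8 → f/9 → f/10 — 2/3 stop stopped down (darker).
Shutter speed: 1.6 → 1.3 → 1 → 0.8 → 0.6 → 0.5 → 0.4 → 0.3 → 1/4 → 1/5 — 3 stops faster (darker).
Net so far: 2 stops darker. ISO: 64 → 80 → 100 → 125 → 160 → 200 → 250.

ISO 250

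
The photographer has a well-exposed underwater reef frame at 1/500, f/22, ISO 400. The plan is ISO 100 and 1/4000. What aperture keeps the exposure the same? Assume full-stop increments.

f/4

ISO: 400 → 200 → 100 — 2 stops lower (darker).
Shutter speed: 1/500 → 1/1000 → 1/2000 → 1/4000 — 3 stops faster (darker).
Net change so far: 5 stops darker. Offset with the aperture: f/22 → f/16 → f/11 → f/8 → f/5.6 → f/4.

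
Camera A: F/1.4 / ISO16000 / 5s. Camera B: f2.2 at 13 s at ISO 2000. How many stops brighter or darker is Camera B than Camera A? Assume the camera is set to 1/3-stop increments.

3 stops darker

Aperture: f/1.4 → f/1.6 → f/1.8 → f/2 → f/2.2 — 1 1/3 stops smaller aperture (darker).
Shutter speed: 5 → 6 → 8 → 10 → 13 — 1 1/3 stops longer (brighter).
ISO: 16000 → 12800 → 10000 → 8000 → 6400 → 5000 → 4000 → 3200 → 2500 → 2000 — 3 stops dropped (darker).
Net: −1 1/3 +1 1/3 −3 = −3 stops.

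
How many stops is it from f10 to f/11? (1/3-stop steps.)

1/3 stop

f/10 → f/11 — count the steps: 1 third-stops = 1/3 stop.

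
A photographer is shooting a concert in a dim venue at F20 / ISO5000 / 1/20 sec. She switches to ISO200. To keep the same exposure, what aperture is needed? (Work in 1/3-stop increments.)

f/4

ISO: 5000 → 4000 → 3200 → 2500 → 2000 → 1600 → 1250 → 1000 → 800 → 640 → 500 → 400 → 320 → 250 → 200 — 4 2/3 stops lower (darker).
Need 4 2/3 stops brighter from the aperture: f/20 → f/18 → f/16 → f/14 → f/13 → f/11 → f/10 → f/9 → f/8 → f/7.1 → f/6.3 → f/5.6 → f/5 → f/4.5 → f/4.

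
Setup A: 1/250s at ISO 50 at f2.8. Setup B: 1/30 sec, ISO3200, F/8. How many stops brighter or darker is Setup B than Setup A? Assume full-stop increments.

6 stops brighter

Aperture: f/2.8 → f/4 → f/5.6 → f/8 — 3 stops stopped down (darker).
Shutter speed: 1/250 → 1/125 → 1/60 → 1/30 — 3 stops slower (brighter).
ISO: 50 → 100 → 200 → 400 → 800 → 1600 → 3200 — 6 stops raised (brighter).
Net: −3 +3 +6 = +6 stops.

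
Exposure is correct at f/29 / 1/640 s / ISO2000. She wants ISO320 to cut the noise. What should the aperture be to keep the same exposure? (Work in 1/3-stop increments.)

ISO: 2000 → 1600 → 1250 → 1000 → 800 → 640 → 500 → 400 → 320 — 2 2/3 stops lower (darker).
Need 2 2/3 stops brighter from the aperture: f/29 → f/25 → f/22 → f/20 → f/18 → f/16 → f/14 → f/13 → f/11.

f/11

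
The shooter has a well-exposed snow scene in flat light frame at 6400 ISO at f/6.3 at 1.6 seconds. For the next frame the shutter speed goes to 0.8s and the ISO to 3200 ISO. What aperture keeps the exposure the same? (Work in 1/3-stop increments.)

Shutter speed: 1.6 → 1.3 → 1 → 0.8 — 1 stop shorter (darker).
ISO: 6400 → 5000 → 4000 → 3200 — 1 stop dropped (darker).
Net change so far: 2 stops darker. Offset with the aperture: f/6.3 → f/5.6 → f/5 → f/4.5 → f/4 → f/3.5 → f/3.2.

f/3.2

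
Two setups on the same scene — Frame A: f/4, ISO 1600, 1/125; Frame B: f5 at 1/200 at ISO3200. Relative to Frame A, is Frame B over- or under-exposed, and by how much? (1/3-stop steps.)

1/3 stop darker

Aperture: f/4 → f/4.5 → f/5 — 2/3 stop narrower (darker).
Shutter speed: 1/125 → 1/160 → 1/200 — 2/3 stop shorter (darker).
ISO: 1600 → 2000 → 2500 → 3200 — 1 stop higher (brighter).
Net: −2/3 −2/3 +1 = −1/3 stops.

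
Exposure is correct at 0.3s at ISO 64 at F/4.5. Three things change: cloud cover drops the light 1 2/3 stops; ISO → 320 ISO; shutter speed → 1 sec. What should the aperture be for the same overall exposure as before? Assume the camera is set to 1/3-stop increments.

f/10

Scene light: 1 2/3 stops darker.
ISO: 64 → 80 → 100 → 125 → 160 → 200 → 250 → 320 — 2 1/3 stops raised (brighter).
Shutter speed: 0.3 → 0.4 → 0.5 → 0.6 → 0.8 → 1 — 1 2/3 stops slower (brighter).
Net so far: 2 1/3 stops brighter. Aperture: f/4.5 → f/5 → f/5.6 → f/6.3 → f/7.1 → f/8 → f/9 → f/10.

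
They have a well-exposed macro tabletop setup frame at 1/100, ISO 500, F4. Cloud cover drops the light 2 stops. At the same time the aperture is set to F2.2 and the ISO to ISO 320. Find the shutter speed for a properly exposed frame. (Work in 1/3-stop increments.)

Scene light: 2 stops darker.
Aperture: f/4 → f/3.5 → f/3.2 → f/2.8 → f/2.5 → f/2.2 — 1 2/3 stops opened up (brighter).
ISO: 500 → 400 → 320 — 2/3 stop dropped (darker).
Net so far: 1 stop darker. Shutter speed: 1/100 → 1/80 → 1/60 → 1/50.

1/50s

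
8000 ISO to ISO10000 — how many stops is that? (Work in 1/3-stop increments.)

1/3 stop

8000 → 10000 — count the steps: 1 third-stops = 1/3 stop.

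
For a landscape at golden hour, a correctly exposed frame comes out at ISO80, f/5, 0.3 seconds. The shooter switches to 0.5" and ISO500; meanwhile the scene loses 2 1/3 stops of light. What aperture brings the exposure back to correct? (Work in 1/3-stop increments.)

f/7.1

Scene light: 2 1/3 stops darker.
Shutter speed: 0.3 → 0.4 → 0.5 — 2/3 stop longer (brighter).
ISO: 80 → 100 → 125 → 160 → 200 → 250 → 320 → 400 → 500 — 2 2/3 stops higher (brighter).
Net so far: 1 stop brighter. Aperture: f/5 → f/5.6 → f/6.3 → f/7.1.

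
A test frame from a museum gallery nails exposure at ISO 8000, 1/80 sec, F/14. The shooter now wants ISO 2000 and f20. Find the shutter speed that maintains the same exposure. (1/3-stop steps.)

ISO: 8000 → 6400 → 5000 → 4000 → 3200 → 2500 → 2000 — 2 stops dropped (darker).
Aperture: f/14 → f/16 → f/18 → f/20 — 1 stop stopped down (darker).
Net change so far: 3 stops darker. Offset with the shutter speed: 1/80 → 1/60 → 1/50 → 1/40 → 1/30 → 1/25 → 1/20 → 1/15 → 1/13 → 1/10.

1/10s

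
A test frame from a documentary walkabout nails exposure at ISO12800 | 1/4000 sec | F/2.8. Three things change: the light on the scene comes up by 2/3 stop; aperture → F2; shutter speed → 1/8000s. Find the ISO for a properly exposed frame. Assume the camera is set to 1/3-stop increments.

Scene light: 2/3 stop brighter.
Aperture: f/2.8 → f/2.5 → f/2.2 → f/2 — 1 stop opened up (brighter).
Shutter speed: 1/4000 → 1/5000 → 1/6400 → 1/8000 — 1 stop faster (darker).
Net so far: 2/3 stop brighter. ISO: 12800 → 10000 → 8000.

ISO 8000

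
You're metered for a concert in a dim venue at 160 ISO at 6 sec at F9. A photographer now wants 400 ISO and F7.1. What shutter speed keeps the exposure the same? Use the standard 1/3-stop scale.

ISO: 160 → 200 → 250 → 320 → 400 — 1 1/3 stops higher (brighter).
Aperture: f/9 → f/8 → f/7.1 — 2/3 stop larger aperture (brighter).
Net change so far: 2 stops brighter. Offset with the shutter speed: 6 → 5 → 4 → 3.2 → 2.5 → 2 → 1.6.

1.6 s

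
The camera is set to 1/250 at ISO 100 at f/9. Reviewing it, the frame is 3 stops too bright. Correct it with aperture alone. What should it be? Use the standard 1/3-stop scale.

Overexposed by 3 stops → need 3 stops darker.
Aperture: f/9 → f/10 → f/11 → f/13 → f/14 → f/16 → f/18 → f/20 → f/22 → f/25.

f/25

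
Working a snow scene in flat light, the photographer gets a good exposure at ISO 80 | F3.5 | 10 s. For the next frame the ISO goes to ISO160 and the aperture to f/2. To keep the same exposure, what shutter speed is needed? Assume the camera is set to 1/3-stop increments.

ISO: 80 → 100 → 125 → 160 — 1 stop raised (brighter).
Aperture: f/3.5 → f/3.2 → f/2.8 → f/2.5 → f/2.2 → f/2 — 1 2/3 stops wider (brighter).
Net change so far: 2 2/3 stops brighter. Offset with the shutter speed: 10 → 8 → 6 → 5 → 4 → 3.2 → 2.5 → 2 → 1.6.

1.6 s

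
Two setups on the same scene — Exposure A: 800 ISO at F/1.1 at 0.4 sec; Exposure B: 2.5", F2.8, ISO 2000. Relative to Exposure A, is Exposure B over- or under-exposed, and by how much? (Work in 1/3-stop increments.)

Aperture: f/1.1 → f/1.2 → f/1.4 → f/1.6 → f/1.8 → f/2 → f/2.2 → f/2.5 → f/2.8 — 2 2/3 stops narrower (darker).
Shutter speed: 0.4 → 0.5 → 0.6 → 0.8 → 1 → 1.3 → 1.6 → 2 → 2.5 — 2 2/3 stops longer (brighter).
ISO: 800 → 1000 → 1250 → 1600 → 2000 — 1 1/3 stops raised (brighter).
Net: −2 2/3 +2 2/3 +1 1/3 = +1 1/3 stops.

1 1/3 stops brighter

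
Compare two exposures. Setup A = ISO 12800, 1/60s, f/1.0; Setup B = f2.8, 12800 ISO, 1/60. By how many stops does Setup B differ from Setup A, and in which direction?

3 stops darker

Aperture: f/1.0 → f/1.4 → f/2 → f/2.8 — 3 stops smaller aperture (darker).
Shutter speed: unchanged.
ISO: unchanged.
Net: −3 = −3 stops.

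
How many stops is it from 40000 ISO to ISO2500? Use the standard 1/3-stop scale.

4 stops

40000 → 32000 → 25600 → 20000 → 16000 → 12800 → 10000 → 8000 → 6400 → 5000 → 4000 → 3200 → 2500 — count the steps: 12 third-stops = 4 stops.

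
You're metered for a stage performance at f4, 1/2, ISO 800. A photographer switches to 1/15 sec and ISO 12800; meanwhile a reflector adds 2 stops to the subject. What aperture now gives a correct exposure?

f/11

Scene light: 2 stops brighter.
Shutter speed: 1/2 → 1/4 → 1/8 → 1/15 — 3 stops shorter (darker).
ISO: 800 → 1600 → 3200 → 6400 → 12800 — 4 stops higher (brighter).
Net so far: 3 stops brighter. Aperture: f/4 → f/5.6 → f/8 → f/11.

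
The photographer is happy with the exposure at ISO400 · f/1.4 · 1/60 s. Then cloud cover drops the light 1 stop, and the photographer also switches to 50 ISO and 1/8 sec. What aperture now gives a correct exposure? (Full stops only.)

Scene light: 1 stop darker.
ISO: 400 → 200 → 100 → 50 — 3 stops lower (darker).
Shutter speed: 1/60 → 1/30 → 1/15 → 1/8 — 3 stops longer (brighter).
Net so far: 1 stop darker. Aperture: f/1.4 → f/1.0.

f/1.0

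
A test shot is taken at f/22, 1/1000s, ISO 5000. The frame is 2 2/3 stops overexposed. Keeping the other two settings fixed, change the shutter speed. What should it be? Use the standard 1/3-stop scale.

Overexposed by 2 2/3 stops → need 2 2/3 stops darker.
Shutter speed: 1/1000 → 1/1250 → 1/1600 → 1/2000 → 1/2500 → 1/3200 → 1/4000 → 1/5000 → 1/6400.

1/6400s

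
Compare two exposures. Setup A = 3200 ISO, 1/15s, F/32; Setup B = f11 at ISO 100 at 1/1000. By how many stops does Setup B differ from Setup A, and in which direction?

8 stops darker

Aperture: f/32 → f/22 → f/16 → f/11 — 3 stops wider (brighter).
Shutter speed: 1/15 → 1/30 → 1/60 → 1/125 → 1/250 → 1/500 → 1/1000 — 6 stops shorter (darker).
ISO: 3200 → 1600 → 800 → 400 → 200 → 100 — 5 stops dropped (darker).
Net: +3 −6 −5 = −8 stops.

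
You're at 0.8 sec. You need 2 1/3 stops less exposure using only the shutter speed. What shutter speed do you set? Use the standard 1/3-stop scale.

1/6s

Shutter speed: 0.8 → 0.6 → 0.5 → 0.4 → 0.3 → 1/4 → 1/5 → 1/6 — 2 1/3 stops shorter (darker).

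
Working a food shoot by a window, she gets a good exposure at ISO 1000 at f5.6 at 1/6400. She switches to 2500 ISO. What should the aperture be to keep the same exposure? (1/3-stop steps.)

ISO: 1000 → 1250 → 1600 → 2000 → 2500 — 1 1/3 stops raised (brighter).
Need 1 1/3 stops darker from the aperture: f/5.6 → f/6.3 → f/7.1 → f/8 → f/9.

f/9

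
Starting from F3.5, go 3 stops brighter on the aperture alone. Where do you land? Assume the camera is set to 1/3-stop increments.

f/1.2

Aperture: f/3.5 → f/3.2 → f/2.8 → f/2.5 → f/2.2 → f/2 → f/1.8 → f/1.6 → f/1.4 → f/1.2 — 3 stops larger aperture (brighter).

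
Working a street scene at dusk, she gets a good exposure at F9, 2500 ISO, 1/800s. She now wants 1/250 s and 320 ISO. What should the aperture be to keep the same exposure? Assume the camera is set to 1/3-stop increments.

f/5.6

Shutter speed: 1/800 → 1/640 → 1/500 → 1/400 → 1/320 → 1/250 — 1 2/3 stops longer (brighter).
ISO: 2500 → 2000 → 1600 → 1250 → 1000 → 800 → 640 → 500 → 400 → 320 — 3 stops lower (darker).
Net change so far: 1 1/3 stops darker. Offset with the aperture: f/9 → f/8 → f/7.1 → f/6.3 → f/5.6.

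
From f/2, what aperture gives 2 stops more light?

f/1.0

Aperture: f/2 → f/1.4 → f/1.0 — 2 stops opened up (brighter).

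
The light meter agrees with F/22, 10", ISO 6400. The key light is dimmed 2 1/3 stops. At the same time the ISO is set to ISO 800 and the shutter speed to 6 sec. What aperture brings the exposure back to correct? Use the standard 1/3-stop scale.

f/2.8

Scene light: 2 1/3 stops darker.
ISO: 6400 → 5000 → 4000 → 3200 → 2500 → 2000 → 1600 → 1250 → 1000 → 800 — 3 stops lower (darker).
Shutter speed: 10 → 8 → 6 — 2/3 stop shorter (darker).
Net so far: 6 stops darker. Aperture: f/22 → f/20 → f/18 → f/16 → f/14 → f/13 → f/11 → f/10 → f/9 → f/8 → f/7.1 → f/6.3 → f/5.6 → f/5 → f/4.5 → f/4 → f/3.5 → f/3.2 → f/2.8.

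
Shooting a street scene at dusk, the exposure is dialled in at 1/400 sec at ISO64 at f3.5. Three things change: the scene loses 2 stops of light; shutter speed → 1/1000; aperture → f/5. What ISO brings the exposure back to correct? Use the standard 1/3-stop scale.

ISO 1250

Scene light: 2 stops darker.
Shutter speed: 1/400 → 1/500 → 1/640 → 1/800 → 1/1000 — 1 1/3 stops faster (darker).
Aperture: f/3.5 → f/4 → f/4.5 → f/5 — 1 stop stopped down (darker).
Net so far: 4 1/3 stops darker. ISO: 64 → 80 → 100 → 125 → 160 → 200 → 250 → 320 → 400 → 500 → 640 → 800 → 1000 → 1250.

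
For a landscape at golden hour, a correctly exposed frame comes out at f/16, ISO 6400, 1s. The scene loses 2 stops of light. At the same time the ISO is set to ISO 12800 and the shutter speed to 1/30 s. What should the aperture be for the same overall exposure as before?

f/2

Scene light: 2 stops darker.
ISO: 6400 → 12800 — 1 stop higher (brighter).
Shutter speed: 1 → 1/2 → 1/4 → 1/8 → 1/15 → 1/30 — 5 stops shorter (darker).
Net so far: 6 stops darker. Aperture: f/16 → f/11 → f/8 → f/5.6 → f/4 → f/2.8 → f/2.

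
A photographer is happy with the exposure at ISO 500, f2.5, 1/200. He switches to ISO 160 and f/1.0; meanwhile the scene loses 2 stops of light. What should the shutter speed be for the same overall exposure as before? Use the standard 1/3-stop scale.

Scene light: 2 stops darker.
ISO: 500 → 400 → 320 → 250 → 200 → 160 — 1 2/3 stops dropped (darker).
Aperture: f/2.5 → f/2.2 → f/2 → f/1.8 → f/1.6 → f/1.4 → f/1.2 → f/1.1 → f/1.0 — 2 2/3 stops wider (brighter).
Net so far: 1 stop darker. Shutter speed: 1/200 → 1/160 → 1/125 → 1/100.

1/100s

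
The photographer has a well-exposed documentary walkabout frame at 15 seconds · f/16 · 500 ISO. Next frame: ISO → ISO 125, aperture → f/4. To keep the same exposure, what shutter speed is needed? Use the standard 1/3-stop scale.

ISO: 500 → 400 → 320 → 250 → 200 → 160 → 125 — 2 stops lower (darker).
Aperture: f/16 → f/14 → f/13 → f/11 → f/10 → f/9 → f/8 → f/7.1 → f/6.3 → f/5.6 → f/5 → f/4.5 → f/4 — 4 stops wider (brighter).
Net change so far: 2 stops brighter. Offset with the shutter speed: 15 → 13 → 10 → 8 → 6 → 5 → 4.

4 s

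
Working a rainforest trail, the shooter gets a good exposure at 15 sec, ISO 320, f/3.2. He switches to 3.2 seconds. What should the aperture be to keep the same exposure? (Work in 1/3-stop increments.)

f/1.4

Shutter speed: 15 → 13 → 10 → 8 → 6 → 5 → 4 → 3.2 — 2 1/3 stops faster (darker).
Need 2 1/3 stops brighter from the aperture: f/3.2 → f/2.8 → f/2.5 → f/2.2 → f/2 → f/1.8 → f/1.6 → f/1.4.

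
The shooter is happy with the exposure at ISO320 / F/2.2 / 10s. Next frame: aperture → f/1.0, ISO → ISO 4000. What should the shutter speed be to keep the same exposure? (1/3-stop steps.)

1/6s

Aperture: f/2.2 → f/2 → f/1.8 → f/1.6 → f/1.4 → f/1.2 → f/1.1 → f/1.0 — 2 1/3 stops larger aperture (brighter).
ISO: 320 → 400 → 500 → 640 → 800 → 1000 → 1250 → 1600 → 2000 → 2500 → 3200 → 4000 — 3 2/3 stops higher (brighter).
Net change so far: 6 stops brighter. Offset with the shutter speed: 10 → 8 → 6 → 5 → 4 → 3.2 → 2.5 → 2 → 1.6 → 1.3 → 1 → 0.8 → 0.6 → 0.5 → 0.4 → 0.3 → 1/4 → 1/5 → 1/6.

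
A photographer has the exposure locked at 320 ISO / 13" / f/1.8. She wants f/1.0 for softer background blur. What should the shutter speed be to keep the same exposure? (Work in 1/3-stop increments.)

Aperture: f/1.8 → f/1.6 → f/1.4 → f/1.2 → f/1.1 → f/1.0 — 1 2/3 stops opened up (brighter).
Need 1 2/3 stops darker from the shutter speed: 13 → 10 → 8 → 6 → 5 → 4.

4 s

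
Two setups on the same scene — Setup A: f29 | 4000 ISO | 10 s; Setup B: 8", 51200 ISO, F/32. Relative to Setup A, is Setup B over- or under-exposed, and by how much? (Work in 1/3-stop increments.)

3 stops brighter

Aperture: f/29 → f/32 — 1/3 stop stopped down (darker).
Shutter speed: 10 → 8 — 1/3 stop faster (darker).
ISO: 4000 → 5000 → 6400 → 8000 → 10000 → 12800 → 16000 → 20000 → 25600 → 32000 → 40000 → 51200 — 3 2/3 stops higher (brighter).
Net: −1/3 −1/3 +3 2/3 = +3 stops.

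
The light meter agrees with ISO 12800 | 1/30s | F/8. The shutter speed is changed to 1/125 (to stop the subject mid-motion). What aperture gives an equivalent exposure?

Shutter speed: 1/30 → 1/60 → 1/125 — 2 stops shorter (darker).
Need 2 stops brighter from the aperture: f/8 → f/5.6 → f/4.

f/4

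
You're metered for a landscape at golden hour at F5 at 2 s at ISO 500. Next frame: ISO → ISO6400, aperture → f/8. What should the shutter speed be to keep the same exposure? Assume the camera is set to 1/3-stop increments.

ISO: 500 → 640 → 800 → 1000 → 1250 → 1600 → 2000 → 2500 → 3200 → 4000 → 5000 → 6400 — 3 2/3 stops higher (brighter).
Aperture: f/5 → f/5.6 → f/6.3 → f/7.1 → f/8 — 1 1/3 stops narrower (darker).
Net change so far: 2 1/3 stops brighter. Offset with the shutter speed: 2 → 1.6 → 1.3 → 1 → 0.8 → 0.6 → 0.5 → 0.4.

0.4 s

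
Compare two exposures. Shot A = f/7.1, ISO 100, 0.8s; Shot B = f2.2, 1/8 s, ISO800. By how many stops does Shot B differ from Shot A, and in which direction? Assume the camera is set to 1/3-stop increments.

3 2/3 stops brighter

Aperture: f/7.1 → f/6.3 → f/5.6 → f/5 → f/4.5 → f/4 → f/3.5 → f/3.2 → f/2.8 → f/2.5 → f/2.2 — 3 1/3 stops larger aperture (brighter).
Shutter speed: 0.8 → 0.6 → 0.5 → 0.4 → 0.3 → 1/4 → 1/5 → 1/6 → 1/8 — 2 2/3 stops faster (darker).
ISO: 100 → 125 → 160 → 200 → 250 → 320 → 400 → 500 → 640 → 800 — 3 stops raised (brighter).
Net: +3 1/3 −2 2/3 +3 = +3 2/3 stops.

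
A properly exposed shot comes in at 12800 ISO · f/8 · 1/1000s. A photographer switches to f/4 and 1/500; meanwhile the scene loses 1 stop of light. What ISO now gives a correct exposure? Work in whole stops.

Scene light: 1 stop darker.
Aperture: f/8 → f/5.6 → f/4 — 2 stops opened up (brighter).
Shutter speed: 1/1000 → 1/500 — 1 stop longer (brighter).
Net so far: 2 stops brighter. ISO: 12800 → 6400 → 3200.

ISO 3200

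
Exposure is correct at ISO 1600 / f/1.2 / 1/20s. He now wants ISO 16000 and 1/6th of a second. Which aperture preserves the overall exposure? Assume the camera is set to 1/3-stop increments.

ISO: 1600 → 2000 → 2500 → 3200 → 4000 → 5000 → 6400 → 8000 → 10000 → 12800 → 16000 — 3 1/3 stops raised (brighter).
Shutter speed: 1/20 → 1/15 → 1/13 → 1/10 → 1/8 → 1/6 — 1 2/3 stops slower (brighter).
Net change so far: 5 stops brighter. Offset with the aperture: f/1.2 → f/1.4 → f/1.6 → f/1.8 → f/2 → f/2.2 → f/2.5 → f/2.8 → f/3.2 → f/3.5 → f/4 → f/4.5 → f/5 → f/5.6 → f/6.3 → f/7.1.

f/7.1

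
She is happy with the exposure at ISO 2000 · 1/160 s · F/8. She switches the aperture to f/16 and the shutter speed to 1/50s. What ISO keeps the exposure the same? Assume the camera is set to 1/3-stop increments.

ISO 2500

Aperture: f/8 → f/9 → f/10 → f/11 → f/13 → f/14 → f/16 — 2 stops stopped down (darker).
Shutter speed: 1/160 → 1/125 → 1/100 → 1/80 → 1/60 → 1/50 — 1 2/3 stops longer (brighter).
Net change so far: 1/3 stop darker. Offset with the ISO: 2000 → 2500.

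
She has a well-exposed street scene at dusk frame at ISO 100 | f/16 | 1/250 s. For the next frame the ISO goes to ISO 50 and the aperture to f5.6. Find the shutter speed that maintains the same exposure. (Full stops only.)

ISO: 100 → 50 — 1 stop lower (darker).
Aperture: f/16 → f/11 → f/8 → f/5.6 — 3 stops larger aperture (brighter).
Net change so far: 2 stops brighter. Offset with the shutter speed: 1/250 → 1/500 → 1/1000.

1/1000s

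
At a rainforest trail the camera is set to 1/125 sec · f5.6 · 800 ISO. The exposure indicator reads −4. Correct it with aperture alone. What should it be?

Underexposed by 4 stops → need 4 stops brighter.
Aperture: f/5.6 → f/4 → f/2.8 → f/2 → f/1.4.

f/1.4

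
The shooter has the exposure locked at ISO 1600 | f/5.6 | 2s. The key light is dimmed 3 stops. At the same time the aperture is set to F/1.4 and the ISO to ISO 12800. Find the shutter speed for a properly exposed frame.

1/8s

Scene light: 3 stops darker.
Aperture: f/5.6 → f/4 → f/2.8 → f/2 → f/1.4 — 4 stops larger aperture (brighter).
ISO: 1600 → 3200 → 6400 → 12800 — 3 stops raised (brighter).
Net so far: 4 stops brighter. Shutter speed: 2 → 1 → 1/2 → 1/4 → 1/8.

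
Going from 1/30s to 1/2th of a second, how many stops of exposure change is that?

4 stops

1/30 → 1/15 → 1/8 → 1/4 → 1/2 — count the steps: 4 stops.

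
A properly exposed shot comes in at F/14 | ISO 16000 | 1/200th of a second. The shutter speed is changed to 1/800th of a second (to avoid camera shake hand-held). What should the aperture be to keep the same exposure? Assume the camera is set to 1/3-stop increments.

f/7.1

Shutter speed: 1/200 → 1/250 → 1/320 → 1/400 → 1/500 → 1/640 → 1/800 — 2 stops shorter (darker).
Need 2 stops brighter from the aperture: f/14 → f/13 → f/11 → f/10 → f/9 → f/8 → f/7.1.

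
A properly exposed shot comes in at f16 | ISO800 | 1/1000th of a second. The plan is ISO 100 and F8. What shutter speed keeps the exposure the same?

ISO: 800 → 400 → 200 → 100 — 3 stops dropped (darker).
Aperture: f/16 → f/11 → f/8 — 2 stops opened up (brighter).
Net change so far: 1 stop darker. Offset with the shutter speed: 1/1000 → 1/500.

1/500s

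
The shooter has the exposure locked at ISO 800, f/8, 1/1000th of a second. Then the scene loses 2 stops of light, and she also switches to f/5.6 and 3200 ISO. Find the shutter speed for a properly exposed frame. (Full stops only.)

Scene light: 2 stops darker.
Aperture: f/8 → f/5.6 — 1 stop larger aperture (brighter).
ISO: 800 → 1600 → 3200 — 2 stops raised (brighter).
Net so far: 1 stop brighter. Shutter speed: 1/1000 → 1/2000.

1/2000s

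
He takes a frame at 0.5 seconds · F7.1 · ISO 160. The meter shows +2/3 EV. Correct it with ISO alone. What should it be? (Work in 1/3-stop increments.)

Overexposed by 2/3 stop → need 2/3 stop darker.
ISO: 160 → 125 → 100.

ISO 100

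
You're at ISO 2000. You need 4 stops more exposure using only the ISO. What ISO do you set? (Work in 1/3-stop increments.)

ISO 32000

ISO: 2000 → 2500 → 3200 → 4000 → 5000 → 6400 → 8000 → 10000 → 12800 → 16000 → 20000 → 25600 → 32000 — 4 stops raised (brighter).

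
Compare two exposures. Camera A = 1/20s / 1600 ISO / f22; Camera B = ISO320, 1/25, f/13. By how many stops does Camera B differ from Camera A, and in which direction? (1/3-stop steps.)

1 stop darker

Aperture: f/22 → f/20 → f/18 → f/16 → f/14 → f/13 — 1 2/3 stops wider (brighter).
Shutter speed: 1/20 → 1/25 — 1/3 stop shorter (darker).
ISO: 1600 → 1250 → 1000 → 800 → 640 → 500 → 400 → 320 — 2 1/3 stops lower (darker).
Net: +1 2/3 −1/3 −2 1/3 = −1 stop.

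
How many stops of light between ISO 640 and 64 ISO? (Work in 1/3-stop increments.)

3 1/3 stops

640 → 500 → 400 → 320 → 250 → 200 → 160 → 125 → 100 → 80 → 64 — count the steps: 10 third-stops = 3 1/3 stops.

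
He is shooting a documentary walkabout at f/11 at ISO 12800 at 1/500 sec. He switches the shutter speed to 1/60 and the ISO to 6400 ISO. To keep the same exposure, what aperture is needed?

f/22

Shutter speed: 1/500 → 1/250 → 1/125 → 1/60 — 3 stops longer (brighter).
ISO: 12800 → 6400 — 1 stop lower (darker).
Net change so far: 2 stops brighter. Offset with the aperture: f/11 → f/16 → f/22.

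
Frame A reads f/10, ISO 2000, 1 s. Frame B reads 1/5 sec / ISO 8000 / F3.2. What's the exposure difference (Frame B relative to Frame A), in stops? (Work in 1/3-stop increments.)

Aperture: f/10 → f/9 → f/8 → f/7.1 → f/6.3 → f/5.6 → f/5 → f/4.5 → f/4 → f/3.5 → f/3.2 — 3 1/3 stops opened up (brighter).
Shutter speed: 1 → 0.8 → 0.6 → 0.5 → 0.4 → 0.3 → 1/4 → 1/5 — 2 1/3 stops shorter (darker).
ISO: 2000 → 2500 → 3200 → 4000 → 5000 → 6400 → 8000 — 2 stops higher (brighter).
Net: +3 1/3 −2 1/3 +2 = +3 stops.

3 stops brighter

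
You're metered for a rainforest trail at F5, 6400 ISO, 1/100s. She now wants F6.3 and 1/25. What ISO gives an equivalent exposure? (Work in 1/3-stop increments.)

ISO 2500

Aperture: f/5 → f/5.6 → f/6.3 — 2/3 stop narrower (darker).
Shutter speed: 1/100 → 1/80 → 1/60 → 1/50 → 1/40 → 1/30 → 1/25 — 2 stops longer (brighter).
Net change so far: 1 1/3 stops brighter. Offset with the ISO: 6400 → 5000 → 4000 → 3200 → 2500.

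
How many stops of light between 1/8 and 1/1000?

7 stops

1/8 → 1/15 → 1/30 → 1/60 → 1/125 → 1/250 → 1/500 → 1/1000 — count the steps: 7 stops.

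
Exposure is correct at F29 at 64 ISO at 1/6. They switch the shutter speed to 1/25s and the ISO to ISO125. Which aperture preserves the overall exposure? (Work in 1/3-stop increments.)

Shutter speed: 1/6 → 1/8 → 1/10 → 1/13 → 1/15 → 1/20 → 1/25 — 2 stops faster (darker).
ISO: 64 → 80 → 100 → 125 — 1 stop higher (brighter).
Net change so far: 1 stop darker. Offset with the aperture: f/29 → f/25 → f/22 → f/20.

f/20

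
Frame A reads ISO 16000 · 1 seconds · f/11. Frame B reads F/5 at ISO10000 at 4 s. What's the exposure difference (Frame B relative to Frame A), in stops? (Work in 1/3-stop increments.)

Aperture: f/11 → f/10 → f/9 → f/8 → f/7.1 → f/6.3 → f/5.6 → f/5 — 2 1/3 stops opened up (brighter).
Shutter speed: 1 → 1.3 → 1.6 → 2 → 2.5 → 3.2 → 4 — 2 stops longer (brighter).
ISO: 16000 → 12800 → 10000 — 2/3 stop lower (darker).
Net: +2 1/3 +2 −2/3 = +3 2/3 stops.

3 2/3 stops brighter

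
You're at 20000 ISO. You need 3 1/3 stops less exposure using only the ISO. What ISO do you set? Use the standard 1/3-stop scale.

ISO 2000

ISO: 20000 → 16000 → 12800 → 10000 → 8000 → 6400 → 5000 → 4000 → 3200 → 2500 → 2000 — 3 1/3 stops lower (darker).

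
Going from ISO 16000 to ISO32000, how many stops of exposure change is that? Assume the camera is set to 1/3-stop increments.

16000 → 20000 → 25600 → 32000 — count the steps: 3 third-stops = 1 stop.

1 stop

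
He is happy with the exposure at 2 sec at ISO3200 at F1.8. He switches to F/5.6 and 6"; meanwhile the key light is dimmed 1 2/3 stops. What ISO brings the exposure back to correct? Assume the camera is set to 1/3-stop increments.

ISO 32000

Scene light: 1 2/3 stops darker.
Aperture: f/1.8 → f/2 → f/2.2 → f/2.5 → f/2.8 → f/3.2 → f/3.5 → f/4 → f/4.5 → f/5 → f/5.6 — 3 1/3 stops smaller aperture (darker).
Shutter speed: 2 → 2.5 → 3.2 → 4 → 5 → 6 — 1 2/3 stops longer (brighter).
Net so far: 3 1/3 stops darker. ISO: 3200 → 4000 → 5000 → 6400 → 8000 → 10000 → 12800 → 16000 → 20000 → 25600 → 32000.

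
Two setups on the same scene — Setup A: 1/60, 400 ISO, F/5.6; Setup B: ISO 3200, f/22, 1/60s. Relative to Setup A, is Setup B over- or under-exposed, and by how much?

1 stop darker

Aperture: f/5.6 → f/8 → f/11 → f/16 → f/22 — 4 stops smaller aperture (darker).
Shutter speed: unchanged.
ISO: 400 → 800 → 1600 → 3200 — 3 stops higher (brighter).
Net: −4 +3 = −1 stop.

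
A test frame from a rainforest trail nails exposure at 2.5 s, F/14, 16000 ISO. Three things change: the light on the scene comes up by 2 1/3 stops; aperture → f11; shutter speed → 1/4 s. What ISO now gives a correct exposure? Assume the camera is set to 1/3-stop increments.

Scene light: 2 1/3 stops brighter.
Aperture: f/14 → f/13 → f/11 — 2/3 stop opened up (brighter).
Shutter speed: 2.5 → 2 → 1.6 → 1.3 → 1 → 0.8 → 0.6 → 0.5 → 0.4 → 0.3 → 1/4 — 3 1/3 stops faster (darker).
Net so far: 1/3 stop darker. ISO: 16000 → 20000.

ISO 20000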